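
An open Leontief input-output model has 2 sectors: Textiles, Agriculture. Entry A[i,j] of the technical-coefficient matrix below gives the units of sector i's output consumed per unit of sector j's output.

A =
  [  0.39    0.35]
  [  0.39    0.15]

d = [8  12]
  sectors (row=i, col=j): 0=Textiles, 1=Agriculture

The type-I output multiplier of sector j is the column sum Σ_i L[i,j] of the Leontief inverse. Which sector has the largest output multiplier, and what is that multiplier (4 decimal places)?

Form M = I − A:
  [  0.61   -0.35]
  [ -0.39    0.85]
Leontief inverse L = M⁻¹:
  [  2.2251    0.9162]
  [  1.0209    1.5969]
Total output x = L · d:
  x_0 = 2.2251·8 + 0.9162·12 = 28.7958
  x_1 = 1.0209·8 + 1.5969·12 = 27.3298
Output multipliers (column sums of L):
  Textiles: 3.2461
  Agriculture: 2.5131

Textiles (3.2461)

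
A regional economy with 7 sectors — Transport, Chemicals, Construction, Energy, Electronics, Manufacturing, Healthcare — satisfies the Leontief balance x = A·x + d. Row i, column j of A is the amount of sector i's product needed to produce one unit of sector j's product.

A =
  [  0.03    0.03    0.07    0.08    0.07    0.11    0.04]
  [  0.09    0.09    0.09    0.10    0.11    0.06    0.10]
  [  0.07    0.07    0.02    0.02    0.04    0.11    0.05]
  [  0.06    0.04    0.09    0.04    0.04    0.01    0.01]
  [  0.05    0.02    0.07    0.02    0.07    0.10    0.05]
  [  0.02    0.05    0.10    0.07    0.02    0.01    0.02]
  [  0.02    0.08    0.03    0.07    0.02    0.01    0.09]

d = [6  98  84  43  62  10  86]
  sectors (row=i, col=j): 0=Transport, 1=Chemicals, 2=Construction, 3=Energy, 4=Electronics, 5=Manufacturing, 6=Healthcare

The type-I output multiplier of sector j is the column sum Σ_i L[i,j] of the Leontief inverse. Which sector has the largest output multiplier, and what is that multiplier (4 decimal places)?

Construction (1.7663)

Form M = I − A:
  [  0.97   -0.03   -0.07   -0.08   -0.07   -0.11   -0.04]
  [ -0.09    0.91   -0.09   -0.10   -0.11   -0.06   -0.10]
  [ -0.07   -0.07    0.98   -0.02   -0.04   -0.11   -0.05]
  [ -0.06   -0.04   -0.09    0.96   -0.04   -0.01   -0.01]
  [ -0.05   -0.02   -0.07   -0.02    0.93   -0.10   -0.05]
  [ -0.02   -0.05   -0.10   -0.07   -0.02    0.99   -0.02]
  [ -0.02   -0.08   -0.03   -0.07   -0.02   -0.01    0.91]
Leontief inverse L = M⁻¹:
  [  1.0624    0.0657    0.1171    0.1158    0.1024    0.1473    0.0705]
  [  0.1419    1.1468    0.1591    0.1583    0.1659    0.1229    0.1546]
  [  0.0987    0.1045    1.0650    0.0593    0.0730    0.1444    0.0822]
  [  0.0858    0.0658    0.1204    1.0653    0.0669    0.0448    0.0340]
  [  0.0771    0.0519    0.1099    0.0527    1.0988    0.1363    0.0791]
  [  0.0472    0.0778    0.1300    0.0948    0.0457    1.0405    0.0442]
  [  0.0479    0.1128    0.0648    0.1026    0.0490    0.0367    1.1216]
Total output x = L · d:
  x_0 = 1.0624·6 + 0.0657·98 + 0.1171·84 + 0.1158·43 + 0.1024·62 + 0.1473·10 + 0.0705·86 = 41.5065
  x_1 = 0.1419·6 + 1.1468·98 + 0.1591·84 + 0.1583·43 + 0.1659·62 + 0.1229·10 + 0.1546·86 = 158.2152
  x_2 = 0.0987·6 + 0.1045·98 + 1.0650·84 + 0.0593·43 + 0.0730·62 + 0.1444·10 + 0.0822·86 = 115.8868
  x_3 = 0.0858·6 + 0.0658·98 + 0.1204·84 + 1.0653·43 + 0.0669·62 + 0.0448·10 + 0.0340·86 = 70.4088
  x_4 = 0.0771·6 + 0.0519·98 + 0.1099·84 + 0.0527·43 + 1.0988·62 + 0.1363·10 + 0.0791·86 = 93.3410
  x_5 = 0.0472·6 + 0.0778·98 + 0.1300·84 + 0.0948·43 + 0.0457·62 + 1.0405·10 + 0.0442·86 = 39.9455
  x_6 = 0.0479·6 + 0.1128·98 + 0.0648·84 + 0.1026·43 + 0.0490·62 + 0.0367·10 + 1.1216·86 = 121.0537
Output multipliers (column sums of L):
  Transport: 1.5609
  Chemicals: 1.6253
  Construction: 1.7663
  Energy: 1.6488
  Electronics: 1.6020
  Manufacturing: 1.6728
  Healthcare: 1.5861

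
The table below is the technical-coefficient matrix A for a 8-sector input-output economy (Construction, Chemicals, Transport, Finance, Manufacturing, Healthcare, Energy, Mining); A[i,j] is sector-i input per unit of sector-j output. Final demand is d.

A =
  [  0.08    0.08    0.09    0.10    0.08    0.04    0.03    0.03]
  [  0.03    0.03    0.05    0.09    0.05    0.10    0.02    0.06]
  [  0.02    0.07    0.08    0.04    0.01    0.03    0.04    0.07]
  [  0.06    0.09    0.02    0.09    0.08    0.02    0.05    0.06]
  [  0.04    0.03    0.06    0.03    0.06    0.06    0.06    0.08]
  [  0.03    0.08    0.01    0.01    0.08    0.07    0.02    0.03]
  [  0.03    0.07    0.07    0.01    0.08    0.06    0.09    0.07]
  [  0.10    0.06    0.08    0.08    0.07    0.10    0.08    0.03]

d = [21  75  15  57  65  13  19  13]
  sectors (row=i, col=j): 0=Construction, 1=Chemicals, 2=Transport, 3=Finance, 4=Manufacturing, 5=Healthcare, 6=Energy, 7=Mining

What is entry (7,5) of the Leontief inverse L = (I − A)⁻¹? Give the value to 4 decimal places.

L[7,5] = 0.1623

Form M = I − A:
  [  0.92   -0.08   -0.09   -0.10   -0.08   -0.04   -0.03   -0.03]
  [ -0.03    0.97   -0.05   -0.09   -0.05   -0.10   -0.02   -0.06]
  [ -0.02   -0.07    0.92   -0.04   -0.01   -0.03   -0.04   -0.07]
  [ -0.06   -0.09   -0.02    0.91   -0.08   -0.02   -0.05   -0.06]
  [ -0.04   -0.03   -0.06   -0.03    0.94   -0.06   -0.06   -0.08]
  [ -0.03   -0.08   -0.01   -0.01   -0.08    0.93   -0.02   -0.03]
  [ -0.03   -0.07   -0.07   -0.01   -0.08   -0.06    0.91   -0.07]
  [ -0.10   -0.06   -0.08   -0.08   -0.07   -0.10   -0.08    0.97]
Leontief inverse L = M⁻¹:
  [  1.1255    0.1404    0.1441    0.1576    0.1387    0.0942    0.0737    0.0833]
  [  0.0677    1.0806    0.0893    0.1326    0.1001    0.1457    0.0558    0.1004]
  [  0.0513    0.1112    1.1183    0.0782    0.0488    0.0710    0.0716    0.1054]
  [  0.1038    0.1432    0.0689    1.1433    0.1366    0.0731    0.0925    0.1080]
  [  0.0775    0.0782    0.1048    0.0703    1.1083    0.1075    0.0988    0.1210]
  [  0.0568    0.1138    0.0412    0.0413    0.1178    1.1094    0.0460    0.0617]
  [  0.0695    0.1222    0.1211    0.0536    0.1334    0.1157    1.1339    0.1182]
  [  0.1502    0.1298    0.1401    0.1389    0.1389    0.1623    0.1300    1.0882]
Total output x = L · d:
  x_0 = 1.1255·21 + 0.1404·75 + 0.1441·15 + 0.1576·57 + 0.1387·65 + 0.0942·13 + 0.0737·19 + 0.0833·13 = 58.0354
  x_1 = 0.0677·21 + 1.0806·75 + 0.0893·15 + 0.1326·57 + 0.1001·65 + 0.1457·13 + 0.0558·19 + 0.1004·13 = 102.1273
  x_2 = 0.0513·21 + 0.1112·75 + 1.1183·15 + 0.0782·57 + 0.0488·65 + 0.0710·13 + 0.0716·19 + 0.1054·13 = 37.4824
  x_3 = 0.1038·21 + 0.1432·75 + 0.0689·15 + 1.1433·57 + 0.1366·65 + 0.0731·13 + 0.0925·19 + 0.1080·13 = 92.1169
  x_4 = 0.0775·21 + 0.0782·75 + 0.1048·15 + 0.0703·57 + 1.1083·65 + 0.1075·13 + 0.0988·19 + 0.1210·13 = 89.9604
  x_5 = 0.0568·21 + 0.1138·75 + 0.0412·15 + 0.0413·57 + 0.1178·65 + 1.1094·13 + 0.0460·19 + 0.0617·13 = 36.4505
  x_6 = 0.0695·21 + 0.1222·75 + 0.1211·15 + 0.0536·57 + 0.1334·65 + 0.1157·13 + 1.1339·19 + 0.1182·13 = 48.7528
  x_7 = 0.1502·21 + 0.1298·75 + 0.1401·15 + 0.1389·57 + 0.1389·65 + 0.1623·13 + 0.1300·19 + 1.0882·13 = 50.6615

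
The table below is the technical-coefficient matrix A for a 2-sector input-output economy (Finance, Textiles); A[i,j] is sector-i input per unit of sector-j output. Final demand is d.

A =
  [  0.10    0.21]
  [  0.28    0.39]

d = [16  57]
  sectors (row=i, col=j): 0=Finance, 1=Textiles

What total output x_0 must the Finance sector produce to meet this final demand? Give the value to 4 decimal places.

Form M = I − A:
  [  0.90   -0.21]
  [ -0.28    0.61]
Leontief inverse L = M⁻¹:
  [  1.2444    0.4284]
  [  0.5712    1.8360]
Total output x = L · d:
  x_0 = 1.2444·16 + 0.4284·57 = 44.3288
  x_1 = 0.5712·16 + 1.8360·57 = 113.7903

44.3288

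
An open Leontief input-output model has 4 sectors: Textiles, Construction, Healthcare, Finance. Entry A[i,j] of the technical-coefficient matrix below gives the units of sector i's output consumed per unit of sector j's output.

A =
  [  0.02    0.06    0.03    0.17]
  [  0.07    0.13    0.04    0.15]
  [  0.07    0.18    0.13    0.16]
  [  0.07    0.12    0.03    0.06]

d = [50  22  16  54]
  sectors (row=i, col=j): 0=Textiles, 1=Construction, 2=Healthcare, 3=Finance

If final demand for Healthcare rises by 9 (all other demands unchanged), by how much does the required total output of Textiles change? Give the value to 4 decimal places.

0.4383

Form M = I − A:
  [  0.98   -0.06   -0.03   -0.17]
  [ -0.07    0.87   -0.04   -0.15]
  [ -0.07   -0.18    0.87   -0.16]
  [ -0.07   -0.12   -0.03    0.94]
Leontief inverse L = M⁻¹:
  [  1.0473    0.1120    0.0487    0.2156]
  [  0.1064    1.2012    0.0666    0.2223]
  [  0.1239    0.2890    1.1762    0.2687]
  [  0.0955    0.1709    0.0497    1.1168]
Total output x = L · d:
  x_0 = 1.0473·50 + 0.1120·22 + 0.0487·16 + 0.2156·54 = 67.2491
  x_1 = 0.1064·50 + 1.2012·22 + 0.0666·16 + 0.2223·54 = 44.8146
  x_2 = 0.1239·50 + 0.2890·22 + 1.1762·16 + 0.2687·54 = 45.8810
  x_3 = 0.0955·50 + 0.1709·22 + 0.0497·16 + 1.1168·54 = 69.6400
Δx_0 = L[0,2] · Δd_2 = 0.0487 · 9 = 0.4383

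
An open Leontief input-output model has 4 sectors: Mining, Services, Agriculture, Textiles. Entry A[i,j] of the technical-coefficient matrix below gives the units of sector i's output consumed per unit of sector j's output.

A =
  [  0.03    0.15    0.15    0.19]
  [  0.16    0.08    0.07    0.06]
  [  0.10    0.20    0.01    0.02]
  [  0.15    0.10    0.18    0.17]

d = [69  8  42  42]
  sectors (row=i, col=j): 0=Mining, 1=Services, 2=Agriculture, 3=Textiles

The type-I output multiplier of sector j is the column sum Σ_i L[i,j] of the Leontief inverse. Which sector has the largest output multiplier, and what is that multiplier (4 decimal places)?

Form M = I − A:
  [  0.97   -0.15   -0.15   -0.19]
  [ -0.16    0.92   -0.07   -0.06]
  [ -0.10   -0.20    0.99   -0.02]
  [ -0.15   -0.10   -0.18    0.83]
Leontief inverse L = M⁻¹:
  [  1.1454    0.2713    0.2450    0.2877]
  [  0.2296    1.1708    0.1431    0.1407]
  [  0.1676    0.2689    1.0697    0.0836]
  [  0.2710    0.2484    0.2935    1.2919]
Total output x = L · d:
  x_0 = 1.1454·69 + 0.2713·8 + 0.2450·42 + 0.2877·42 = 103.5818
  x_1 = 0.2296·69 + 1.1708·8 + 0.1431·42 + 0.1407·42 = 37.1306
  x_2 = 0.1676·69 + 0.2689·8 + 1.0697·42 + 0.0836·42 = 62.1513
  x_3 = 0.2710·69 + 0.2484·8 + 0.2935·42 + 1.2919·42 = 87.2742
Output multipliers (column sums of L):
  Mining: 1.8136
  Services: 1.9595
  Agriculture: 1.7514
  Textiles: 1.8038

Services (1.9595)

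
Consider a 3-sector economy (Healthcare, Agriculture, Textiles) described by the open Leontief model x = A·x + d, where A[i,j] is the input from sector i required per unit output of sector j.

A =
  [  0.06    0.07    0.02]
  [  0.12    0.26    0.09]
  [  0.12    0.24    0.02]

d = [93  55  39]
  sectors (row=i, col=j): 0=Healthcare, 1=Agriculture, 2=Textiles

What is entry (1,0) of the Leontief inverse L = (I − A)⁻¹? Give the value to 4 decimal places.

L[1,0] = 0.1975

Form M = I − A:
  [  0.94   -0.07   -0.02]
  [ -0.12    0.74   -0.09]
  [ -0.12   -0.24    0.98]
Leontief inverse L = M⁻¹:
  [  1.0824    0.1129    0.0325]
  [  0.1975    1.4134    0.1338]
  [  0.1809    0.3600    1.0572]
Total output x = L · d:
  x_0 = 1.0824·93 + 0.1129·55 + 0.0325·39 = 108.1384
  x_1 = 0.1975·93 + 1.4134·55 + 0.1338·39 = 101.3288
  x_2 = 0.1809·93 + 0.3600·55 + 1.0572·39 = 77.8526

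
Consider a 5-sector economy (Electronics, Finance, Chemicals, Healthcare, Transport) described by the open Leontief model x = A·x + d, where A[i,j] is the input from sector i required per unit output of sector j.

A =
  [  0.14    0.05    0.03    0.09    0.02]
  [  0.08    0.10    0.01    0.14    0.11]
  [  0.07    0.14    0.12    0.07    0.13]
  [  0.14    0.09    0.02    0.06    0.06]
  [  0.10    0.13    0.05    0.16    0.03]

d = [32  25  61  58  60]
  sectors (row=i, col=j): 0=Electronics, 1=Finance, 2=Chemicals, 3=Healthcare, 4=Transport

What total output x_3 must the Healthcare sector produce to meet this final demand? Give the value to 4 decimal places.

Form M = I − A:
  [  0.86   -0.05   -0.03   -0.09   -0.02]
  [ -0.08    0.90   -0.01   -0.14   -0.11]
  [ -0.07   -0.14    0.88   -0.07   -0.13]
  [ -0.14   -0.09   -0.02    0.94   -0.06]
  [ -0.10   -0.13   -0.05   -0.16    0.97]
Leontief inverse L = M⁻¹:
  [  1.2047    0.0960    0.0483    0.1419    0.0510]
  [  0.1649    1.1694    0.0326    0.2186    0.1539]
  [  0.1669    0.2351    1.1597    0.1707    0.1961]
  [  0.2109    0.1442    0.0398    1.1247    0.0956]
  [  0.1897    0.2025    0.0757    0.2382    1.0827]
Total output x = L · d:
  x_0 = 1.2047·32 + 0.0960·25 + 0.0483·61 + 0.1419·58 + 0.0510·60 = 55.1837
  x_1 = 0.1649·32 + 1.1694·25 + 0.0326·61 + 0.2186·58 + 0.1539·60 = 58.4163
  x_2 = 0.1669·32 + 0.2351·25 + 1.1597·61 + 0.1707·58 + 0.1961·60 = 103.6281
  x_3 = 0.2109·32 + 0.1442·25 + 0.0398·61 + 1.1247·58 + 0.0956·60 = 83.7527
  x_4 = 0.1897·32 + 0.2025·25 + 0.0757·61 + 0.2382·58 + 1.0827·60 = 94.5302

83.7527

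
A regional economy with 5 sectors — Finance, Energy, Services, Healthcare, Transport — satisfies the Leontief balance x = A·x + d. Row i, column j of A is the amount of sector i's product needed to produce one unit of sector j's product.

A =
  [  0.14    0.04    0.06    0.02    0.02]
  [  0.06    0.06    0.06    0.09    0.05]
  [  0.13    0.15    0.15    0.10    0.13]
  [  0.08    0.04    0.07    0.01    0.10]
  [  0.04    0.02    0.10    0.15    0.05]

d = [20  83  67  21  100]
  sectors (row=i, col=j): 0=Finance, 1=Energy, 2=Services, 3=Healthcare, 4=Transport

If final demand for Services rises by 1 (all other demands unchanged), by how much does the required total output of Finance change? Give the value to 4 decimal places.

Form M = I − A:
  [  0.86   -0.04   -0.06   -0.02   -0.02]
  [ -0.06    0.94   -0.06   -0.09   -0.05]
  [ -0.13   -0.15    0.85   -0.10   -0.13]
  [ -0.08   -0.04   -0.07    0.99   -0.10]
  [ -0.04   -0.02   -0.10   -0.15    0.95]
Leontief inverse L = M⁻¹:
  [  1.1891    0.0693    0.0983    0.0474    0.0471]
  [  0.1079    1.0924    0.1053    0.1254    0.0874]
  [  0.2305    0.2210    1.2476    0.1820    0.2064]
  [  0.1265    0.0715    0.1162    1.0510    0.1330]
  [  0.0966    0.0605    0.1560    0.1897    1.0992]
Total output x = L · d:
  x_0 = 1.1891·20 + 0.0693·83 + 0.0983·67 + 0.0474·21 + 0.0471·100 = 41.8245
  x_1 = 0.1079·20 + 1.0924·83 + 0.1053·67 + 0.1254·21 + 0.0874·100 = 111.2558
  x_2 = 0.2305·20 + 0.2210·83 + 1.2476·67 + 0.1820·21 + 0.2064·100 = 131.0079
  x_3 = 0.1265·20 + 0.0715·83 + 0.1162·67 + 1.0510·21 + 0.1330·100 = 51.6135
  x_4 = 0.0966·20 + 0.0605·83 + 0.1560·67 + 0.1897·21 + 1.0992·100 = 131.3062
Δx_0 = L[0,2] · Δd_2 = 0.0983 · 1 = 0.0983

0.0983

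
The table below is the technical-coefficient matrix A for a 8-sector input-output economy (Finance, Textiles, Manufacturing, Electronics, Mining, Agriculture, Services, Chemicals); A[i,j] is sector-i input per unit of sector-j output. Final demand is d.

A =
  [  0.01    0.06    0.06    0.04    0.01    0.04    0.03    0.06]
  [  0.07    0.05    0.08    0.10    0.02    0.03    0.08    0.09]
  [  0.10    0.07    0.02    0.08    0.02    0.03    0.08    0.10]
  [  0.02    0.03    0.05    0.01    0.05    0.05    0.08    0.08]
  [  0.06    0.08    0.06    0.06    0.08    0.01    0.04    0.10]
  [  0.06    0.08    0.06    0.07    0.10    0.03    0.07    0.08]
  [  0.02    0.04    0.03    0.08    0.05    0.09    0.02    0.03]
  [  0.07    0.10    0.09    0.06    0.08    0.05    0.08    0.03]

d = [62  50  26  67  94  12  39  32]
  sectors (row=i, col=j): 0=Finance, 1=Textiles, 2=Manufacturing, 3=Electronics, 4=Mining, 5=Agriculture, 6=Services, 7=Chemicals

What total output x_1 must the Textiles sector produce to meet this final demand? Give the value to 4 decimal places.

Form M = I − A:
  [  0.99   -0.06   -0.06   -0.04   -0.01   -0.04   -0.03   -0.06]
  [ -0.07    0.95   -0.08   -0.10   -0.02   -0.03   -0.08   -0.09]
  [ -0.10   -0.07    0.98   -0.08   -0.02   -0.03   -0.08   -0.10]
  [ -0.02   -0.03   -0.05    0.99   -0.05   -0.05   -0.08   -0.08]
  [ -0.06   -0.08   -0.06   -0.06    0.92   -0.01   -0.04   -0.10]
  [ -0.06   -0.08   -0.06   -0.07   -0.10    0.97   -0.07   -0.08]
  [ -0.02   -0.04   -0.03   -0.08   -0.05   -0.09    0.98   -0.03]
  [ -0.07   -0.10   -0.09   -0.06   -0.08   -0.05   -0.08    0.97]
Leontief inverse L = M⁻¹:
  [  1.0429    0.0975    0.0936    0.0782    0.0393    0.0649    0.0684    0.1012]
  [  0.1170    1.1084    0.1325    0.1570    0.0656    0.0727    0.1381    0.1537]
  [  0.1421    0.1260    1.0732    0.1345    0.0637    0.0711    0.1339    0.1588]
  [  0.0573    0.0761    0.0892    1.0558    0.0879    0.0806    0.1211    0.1263]
  [  0.1082    0.1389    0.1136    0.1168    1.1246    0.0472    0.0961    0.1637]
  [  0.1124    0.1445    0.1183    0.1334    0.1510    1.0721    0.1309    0.1516]
  [  0.0547    0.0827    0.0686    0.1204    0.0878    0.1167    1.0627    0.0796]
  [  0.1233    0.1634    0.1466    0.1260    0.1287    0.0925    0.1414    1.1045]
Total output x = L · d:
  x_0 = 1.0429·62 + 0.0975·50 + 0.0936·26 + 0.0782·67 + 0.0393·94 + 0.0649·12 + 0.0684·39 + 0.1012·32 = 87.5859
  x_1 = 0.1170·62 + 1.1084·50 + 0.1325·26 + 0.1570·67 + 0.0656·94 + 0.0727·12 + 0.1381·39 + 0.1537·32 = 93.9695
  x_2 = 0.1421·62 + 0.1260·50 + 1.0732·26 + 0.1345·67 + 0.0637·94 + 0.0711·12 + 0.1339·39 + 0.1588·32 = 69.1789
  x_3 = 0.0573·62 + 0.0761·50 + 0.0892·26 + 1.0558·67 + 0.0879·94 + 0.0806·12 + 0.1211·39 + 0.1263·32 = 98.4121
  x_4 = 0.1082·62 + 0.1389·50 + 0.1136·26 + 0.1168·67 + 1.1246·94 + 0.0472·12 + 0.0961·39 + 0.1637·32 = 139.6904
  x_5 = 0.1124·62 + 0.1445·50 + 0.1183·26 + 0.1334·67 + 0.1510·94 + 1.0721·12 + 0.1309·39 + 0.1516·32 = 63.2205
  x_6 = 0.0547·62 + 0.0827·50 + 0.0686·26 + 0.1204·67 + 0.0878·94 + 0.1167·12 + 1.0627·39 + 0.0796·32 = 71.0178
  x_7 = 0.1233·62 + 0.1634·50 + 0.1466·26 + 0.1260·67 + 0.1287·94 + 0.0925·12 + 0.1414·39 + 1.1045·32 = 82.1407

93.9695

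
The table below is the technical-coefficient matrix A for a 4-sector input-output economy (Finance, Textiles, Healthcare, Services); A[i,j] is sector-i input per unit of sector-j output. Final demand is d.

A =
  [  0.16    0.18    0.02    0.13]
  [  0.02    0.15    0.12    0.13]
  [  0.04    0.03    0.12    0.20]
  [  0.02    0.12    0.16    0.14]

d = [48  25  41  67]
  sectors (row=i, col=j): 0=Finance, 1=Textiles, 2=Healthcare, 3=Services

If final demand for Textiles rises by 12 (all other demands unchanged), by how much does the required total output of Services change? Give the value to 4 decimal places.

2.3615

Form M = I − A:
  [  0.84   -0.18   -0.02   -0.13]
  [ -0.02    0.85   -0.12   -0.13]
  [ -0.04   -0.03    0.88   -0.20]
  [ -0.02   -0.12   -0.16    0.86]
Leontief inverse L = M⁻¹:
  [  1.2090    0.2959    0.1140    0.2540]
  [  0.0451    1.2277    0.2124    0.2418]
  [  0.0672    0.1000    1.2072    0.3060]
  [  0.0469    0.1968    0.2569    1.2594]
Total output x = L · d:
  x_0 = 1.2090·48 + 0.2959·25 + 0.1140·41 + 0.2540·67 = 87.1219
  x_1 = 0.0451·48 + 1.2277·25 + 0.2124·41 + 0.2418·67 = 57.7640
  x_2 = 0.0672·48 + 0.1000·25 + 1.2072·41 + 0.3060·67 = 75.7204
  x_3 = 0.0469·48 + 0.1968·25 + 0.2569·41 + 1.2594·67 = 102.0807
Δx_3 = L[3,1] · Δd_1 = 0.1968 · 12 = 2.3615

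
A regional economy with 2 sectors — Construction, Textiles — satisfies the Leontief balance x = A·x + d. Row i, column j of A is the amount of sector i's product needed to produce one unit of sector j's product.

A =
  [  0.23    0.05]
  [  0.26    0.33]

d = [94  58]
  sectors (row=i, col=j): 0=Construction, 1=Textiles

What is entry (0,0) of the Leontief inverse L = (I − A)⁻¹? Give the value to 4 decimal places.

L[0,0] = 1.3323

Form M = I − A:
  [  0.77   -0.05]
  [ -0.26    0.67]
Leontief inverse L = M⁻¹:
  [  1.3323    0.0994]
  [  0.5170    1.5311]
Total output x = L · d:
  x_0 = 1.3323·94 + 0.0994·58 = 131.0002
  x_1 = 0.5170·94 + 1.5311·58 = 137.4031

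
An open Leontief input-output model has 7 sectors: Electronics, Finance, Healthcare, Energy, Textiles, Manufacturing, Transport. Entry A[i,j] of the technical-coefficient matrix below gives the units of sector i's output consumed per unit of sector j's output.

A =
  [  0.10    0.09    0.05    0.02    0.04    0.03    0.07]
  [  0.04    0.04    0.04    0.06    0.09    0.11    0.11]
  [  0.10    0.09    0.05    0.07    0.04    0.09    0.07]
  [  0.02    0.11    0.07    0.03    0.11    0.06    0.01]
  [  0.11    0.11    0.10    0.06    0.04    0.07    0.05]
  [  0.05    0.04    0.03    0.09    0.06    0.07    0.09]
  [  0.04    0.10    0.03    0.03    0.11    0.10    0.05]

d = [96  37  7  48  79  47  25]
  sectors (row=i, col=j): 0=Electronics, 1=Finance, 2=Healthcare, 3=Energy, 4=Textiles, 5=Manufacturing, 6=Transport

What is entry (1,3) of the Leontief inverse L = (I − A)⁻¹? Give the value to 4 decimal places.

Form M = I − A:
  [  0.90   -0.09   -0.05   -0.02   -0.04   -0.03   -0.07]
  [ -0.04    0.96   -0.04   -0.06   -0.09   -0.11   -0.11]
  [ -0.10   -0.09    0.95   -0.07   -0.04   -0.09   -0.07]
  [ -0.02   -0.11   -0.07    0.97   -0.11   -0.06   -0.01]
  [ -0.11   -0.11   -0.10   -0.06    0.96   -0.07   -0.05]
  [ -0.05   -0.04   -0.03   -0.09   -0.06    0.93   -0.09]
  [ -0.04   -0.10   -0.03   -0.03   -0.11   -0.10    0.95]
Leontief inverse L = M⁻¹:
  [  1.1501    0.1493    0.0872    0.0567    0.0915    0.0869    0.1221]
  [  0.0982    1.1145    0.0875    0.1089    0.1553    0.1804    0.1691]
  [  0.1598    0.1643    1.0972    0.1183    0.1067    0.1608    0.1337]
  [  0.0735    0.1711    0.1132    1.0746    0.1620    0.1221    0.0650]
  [  0.1766    0.1891    0.1506    0.1120    1.1087    0.1461    0.1194]
  [  0.0991    0.1062    0.0719    0.1303    0.1187    1.1303    0.1396]
  [  0.0970    0.1673    0.0761    0.0782    0.1696    0.1675    1.1104]
Total output x = L · d:
  x_0 = 1.1501·96 + 0.1493·37 + 0.0872·7 + 0.0567·48 + 0.0915·79 + 0.0869·47 + 0.1221·25 = 133.6353
  x_1 = 0.0982·96 + 1.1145·37 + 0.0875·7 + 0.1089·48 + 0.1553·79 + 0.1804·47 + 0.1691·25 = 81.4777
  x_2 = 0.1598·96 + 0.1643·37 + 1.0972·7 + 0.1183·48 + 0.1067·79 + 0.1608·47 + 0.1337·25 = 54.1028
  x_3 = 0.0735·96 + 0.1711·37 + 0.1132·7 + 1.0746·48 + 0.1620·79 + 0.1221·47 + 0.0650·25 = 85.9193
  x_4 = 0.1766·96 + 0.1891·37 + 0.1506·7 + 0.1120·48 + 1.1087·79 + 0.1461·47 + 0.1194·25 = 127.8146
  x_5 = 0.0991·96 + 0.1062·37 + 0.0719·7 + 0.1303·48 + 0.1187·79 + 1.1303·47 + 0.1396·25 = 86.1922
  x_6 = 0.0970·96 + 0.1673·37 + 0.0761·7 + 0.0782·48 + 0.1696·79 + 0.1675·47 + 1.1104·25 = 68.8133

L[1,3] = 0.1089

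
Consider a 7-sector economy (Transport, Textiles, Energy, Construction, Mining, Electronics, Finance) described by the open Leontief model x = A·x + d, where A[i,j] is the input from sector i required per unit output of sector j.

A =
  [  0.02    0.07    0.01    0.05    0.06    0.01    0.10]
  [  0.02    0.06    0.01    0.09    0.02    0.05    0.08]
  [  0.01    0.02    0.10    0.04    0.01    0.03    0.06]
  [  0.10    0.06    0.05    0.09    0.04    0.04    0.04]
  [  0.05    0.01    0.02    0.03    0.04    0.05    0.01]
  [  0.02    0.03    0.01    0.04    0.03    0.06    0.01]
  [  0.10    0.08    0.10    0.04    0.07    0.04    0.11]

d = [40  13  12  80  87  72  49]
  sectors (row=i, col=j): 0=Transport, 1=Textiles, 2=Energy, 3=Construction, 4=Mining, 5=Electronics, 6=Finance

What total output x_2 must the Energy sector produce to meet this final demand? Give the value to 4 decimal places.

29.8184

Form M = I − A:
  [  0.98   -0.07   -0.01   -0.05   -0.06   -0.01   -0.10]
  [ -0.02    0.94   -0.01   -0.09   -0.02   -0.05   -0.08]
  [ -0.01   -0.02    0.90   -0.04   -0.01   -0.03   -0.06]
  [ -0.10   -0.06   -0.05    0.91   -0.04   -0.04   -0.04]
  [ -0.05   -0.01   -0.02   -0.03    0.96   -0.05   -0.01]
  [ -0.02   -0.03   -0.01   -0.04   -0.03    0.94   -0.01]
  [ -0.10   -0.08   -0.10   -0.04   -0.07   -0.04    0.89]
Leontief inverse L = M⁻¹:
  [  1.0492    0.0971    0.0341    0.0787    0.0819    0.0308    0.1337]
  [  0.0500    1.0883    0.0336    0.1213    0.0416    0.0717    0.1124]
  [  0.0296    0.0392    1.1259    0.0616    0.0247    0.0459    0.0863]
  [  0.1305    0.0928    0.0762    1.1271    0.0657    0.0636    0.0803]
  [  0.0630    0.0236    0.0304    0.0457    1.0521    0.0619    0.0258]
  [  0.0333    0.0432    0.0195    0.0565    0.0408    1.0727    0.0240]
  [  0.1380    0.1211    0.1401    0.0835    0.1033    0.0710    1.1651]
Total output x = L · d:
  x_0 = 1.0492·40 + 0.0971·13 + 0.0341·12 + 0.0787·80 + 0.0819·87 + 0.0308·72 + 0.1337·49 = 65.8368
  x_1 = 0.0500·40 + 1.0883·13 + 0.0336·12 + 0.1213·80 + 0.0416·87 + 0.0717·72 + 0.1124·49 = 40.5480
  x_2 = 0.0296·40 + 0.0392·13 + 1.1259·12 + 0.0616·80 + 0.0247·87 + 0.0459·72 + 0.0863·49 = 29.8184
  x_3 = 0.1305·40 + 0.0928·13 + 0.0762·12 + 1.1271·80 + 0.0657·87 + 0.0636·72 + 0.0803·49 = 111.7381
  x_4 = 0.0630·40 + 0.0236·13 + 0.0304·12 + 0.0457·80 + 1.0521·87 + 0.0619·72 + 0.0258·49 = 104.1069
  x_5 = 0.0333·40 + 0.0432·13 + 0.0195·12 + 0.0565·80 + 0.0408·87 + 1.0727·72 + 0.0240·49 = 88.6069
  x_6 = 0.1380·40 + 0.1211·13 + 0.1401·12 + 0.0835·80 + 0.1033·87 + 0.0710·72 + 1.1651·49 = 86.6412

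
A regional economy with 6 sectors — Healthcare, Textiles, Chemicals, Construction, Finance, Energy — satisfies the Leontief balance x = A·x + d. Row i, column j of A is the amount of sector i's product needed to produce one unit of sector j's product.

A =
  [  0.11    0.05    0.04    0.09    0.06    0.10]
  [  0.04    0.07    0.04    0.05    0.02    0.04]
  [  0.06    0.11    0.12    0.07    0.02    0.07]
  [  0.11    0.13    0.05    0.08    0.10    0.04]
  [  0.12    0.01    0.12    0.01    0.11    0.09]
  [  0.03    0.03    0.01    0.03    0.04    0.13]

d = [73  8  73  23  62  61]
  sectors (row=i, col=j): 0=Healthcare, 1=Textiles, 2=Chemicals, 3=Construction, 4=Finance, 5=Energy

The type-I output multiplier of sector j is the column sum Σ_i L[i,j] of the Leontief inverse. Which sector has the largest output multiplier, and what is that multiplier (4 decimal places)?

Energy (1.7925)

Form M = I − A:
  [  0.89   -0.05   -0.04   -0.09   -0.06   -0.10]
  [ -0.04    0.93   -0.04   -0.05   -0.02   -0.04]
  [ -0.06   -0.11    0.88   -0.07   -0.02   -0.07]
  [ -0.11   -0.13   -0.05    0.92   -0.10   -0.04]
  [ -0.12   -0.01   -0.12   -0.01    0.89   -0.09]
  [ -0.03   -0.03   -0.01   -0.03   -0.04    0.87]
Leontief inverse L = M⁻¹:
  [  1.1694    0.0973    0.0813    0.1323    0.1050    0.1624]
  [  0.0711    1.0998    0.0641    0.0744    0.0425    0.0717]
  [  0.1116    0.1642    1.1643    0.1131    0.0557    0.1250]
  [  0.1782    0.1842    0.1021    1.1272    0.1498    0.1045]
  [  0.1814    0.0550    0.1728    0.0516    1.1539    0.1590]
  [  0.0585    0.0520    0.0299    0.0497    0.0639    1.1698]
Total output x = L · d:
  x_0 = 1.1694·73 + 0.0973·8 + 0.0813·73 + 0.1323·23 + 0.1050·62 + 0.1624·61 = 111.5392
  x_1 = 0.0711·73 + 1.0998·8 + 0.0641·73 + 0.0744·23 + 0.0425·62 + 0.0717·61 = 27.3886
  x_2 = 0.1116·73 + 0.1642·8 + 1.1643·73 + 0.1131·23 + 0.0557·62 + 0.1250·61 = 108.1366
  x_3 = 0.1782·73 + 0.1842·8 + 0.1021·73 + 1.1272·23 + 0.1498·62 + 0.1045·61 = 63.5253
  x_4 = 0.1814·73 + 0.0550·8 + 0.1728·73 + 0.0516·23 + 1.1539·62 + 0.1590·61 = 108.7311
  x_5 = 0.0585·73 + 0.0520·8 + 0.0299·73 + 0.0497·23 + 0.0639·62 + 1.1698·61 = 83.3382
Output multipliers (column sums of L):
  Healthcare: 1.7703
  Textiles: 1.6526
  Chemicals: 1.6145
  Construction: 1.5483
  Finance: 1.5709
  Energy: 1.7925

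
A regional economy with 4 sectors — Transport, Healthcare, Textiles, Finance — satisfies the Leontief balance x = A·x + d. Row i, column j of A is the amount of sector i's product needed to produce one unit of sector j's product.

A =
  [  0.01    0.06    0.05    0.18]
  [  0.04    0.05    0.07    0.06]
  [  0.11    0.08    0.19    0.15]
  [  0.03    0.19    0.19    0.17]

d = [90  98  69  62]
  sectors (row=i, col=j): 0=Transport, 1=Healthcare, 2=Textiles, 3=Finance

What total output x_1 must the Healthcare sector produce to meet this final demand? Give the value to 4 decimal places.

Form M = I − A:
  [  0.99   -0.06   -0.05   -0.18]
  [ -0.04    0.95   -0.07   -0.06]
  [ -0.11   -0.08    0.81   -0.15]
  [ -0.03   -0.19   -0.19    0.83]
Leontief inverse L = M⁻¹:
  [  1.0383    0.1288    0.1360    0.2591]
  [  0.0614    1.0900    0.1249    0.1147]
  [  0.1635    0.1798    1.3279    0.2884]
  [  0.0890    0.2953    0.3375    1.3065]
Total output x = L · d:
  x_0 = 1.0383·90 + 0.1288·98 + 0.1360·69 + 0.2591·62 = 131.5150
  x_1 = 0.0614·90 + 1.0900·98 + 0.1249·69 + 0.1147·62 = 128.0679
  x_2 = 0.1635·90 + 0.1798·98 + 1.3279·69 + 0.2884·62 = 141.8496
  x_3 = 0.0890·90 + 0.2953·98 + 0.3375·69 + 1.3065·62 = 141.2407

128.0679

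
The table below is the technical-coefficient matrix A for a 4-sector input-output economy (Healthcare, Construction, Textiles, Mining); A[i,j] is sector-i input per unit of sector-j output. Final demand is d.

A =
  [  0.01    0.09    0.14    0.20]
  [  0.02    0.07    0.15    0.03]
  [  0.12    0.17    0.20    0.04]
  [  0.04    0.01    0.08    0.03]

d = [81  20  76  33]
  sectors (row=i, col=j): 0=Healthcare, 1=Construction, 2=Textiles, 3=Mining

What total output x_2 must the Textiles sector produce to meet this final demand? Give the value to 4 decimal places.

124.1797

Form M = I − A:
  [  0.99   -0.09   -0.14   -0.20]
  [ -0.02    0.93   -0.15   -0.03]
  [ -0.12   -0.17    0.80   -0.04]
  [ -0.04   -0.01   -0.08    0.97]
Leontief inverse L = M⁻¹:
  [  1.0508    0.1471    0.2346    0.2309]
  [  0.0521    1.1220    0.2250    0.0547]
  [  0.1716    0.2625    1.3391    0.0987]
  [  0.0580    0.0393    0.1224    1.0492]
Total output x = L · d:
  x_0 = 1.0508·81 + 0.1471·20 + 0.2346·76 + 0.2309·33 = 113.5040
  x_1 = 0.0521·81 + 1.1220·20 + 0.2250·76 + 0.0547·33 = 45.5693
  x_2 = 0.1716·81 + 0.2625·20 + 1.3391·76 + 0.0987·33 = 124.1797
  x_3 = 0.0580·81 + 0.0393·20 + 0.1224·76 + 1.0492·33 = 49.4126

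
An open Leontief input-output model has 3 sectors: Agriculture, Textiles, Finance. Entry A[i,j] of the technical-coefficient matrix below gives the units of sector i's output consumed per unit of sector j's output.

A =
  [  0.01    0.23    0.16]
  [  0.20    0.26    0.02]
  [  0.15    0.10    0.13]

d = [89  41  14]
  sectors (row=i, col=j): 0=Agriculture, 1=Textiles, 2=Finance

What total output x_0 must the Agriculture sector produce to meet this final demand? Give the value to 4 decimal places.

Form M = I − A:
  [  0.99   -0.23   -0.16]
  [ -0.20    0.74   -0.02]
  [ -0.15   -0.10    0.87]
Leontief inverse L = M⁻¹:
  [  1.1187    0.3767    0.2144]
  [  0.3085    1.4594    0.0903]
  [  0.2283    0.2327    1.1968]
Total output x = L · d:
  x_0 = 1.1187·89 + 0.3767·41 + 0.2144·14 = 118.0075
  x_1 = 0.3085·89 + 1.4594·41 + 0.0903·14 = 88.5592
  x_2 = 0.2283·89 + 0.2327·41 + 1.1968·14 = 46.6173

118.0075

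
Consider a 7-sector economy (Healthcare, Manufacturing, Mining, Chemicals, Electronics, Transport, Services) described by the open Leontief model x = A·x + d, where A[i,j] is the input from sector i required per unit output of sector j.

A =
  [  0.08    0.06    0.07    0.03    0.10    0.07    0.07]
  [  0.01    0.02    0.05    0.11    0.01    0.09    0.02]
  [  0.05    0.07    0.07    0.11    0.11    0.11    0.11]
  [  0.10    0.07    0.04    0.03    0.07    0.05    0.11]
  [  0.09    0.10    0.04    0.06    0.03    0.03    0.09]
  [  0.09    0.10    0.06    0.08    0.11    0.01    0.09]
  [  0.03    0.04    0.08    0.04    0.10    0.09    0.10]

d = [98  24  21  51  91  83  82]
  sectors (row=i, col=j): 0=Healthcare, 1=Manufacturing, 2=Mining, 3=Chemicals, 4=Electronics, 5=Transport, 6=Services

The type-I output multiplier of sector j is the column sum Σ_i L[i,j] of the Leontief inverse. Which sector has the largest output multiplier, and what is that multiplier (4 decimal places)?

Form M = I − A:
  [  0.92   -0.06   -0.07   -0.03   -0.10   -0.07   -0.07]
  [ -0.01    0.98   -0.05   -0.11   -0.01   -0.09   -0.02]
  [ -0.05   -0.07    0.93   -0.11   -0.11   -0.11   -0.11]
  [ -0.10   -0.07   -0.04    0.97   -0.07   -0.05   -0.11]
  [ -0.09   -0.10   -0.04   -0.06    0.97   -0.03   -0.09]
  [ -0.09   -0.10   -0.06   -0.08   -0.11    0.99   -0.09]
  [ -0.03   -0.04   -0.08   -0.04   -0.10   -0.09    0.90]
Leontief inverse L = M⁻¹:
  [  1.1387    0.1214    0.1243    0.0902    0.1690    0.1284    0.1472]
  [  0.0528    1.0622    0.0845    0.1488    0.0587    0.1258    0.0747]
  [  0.1285    0.1507    1.1400    0.1868    0.2005    0.1844    0.2140]
  [  0.1545    0.1263    0.0938    1.0857    0.1375    0.1085    0.1836]
  [  0.1390    0.1494    0.0893    0.1124    1.0910    0.0863    0.1565]
  [  0.1527    0.1637    0.1187    0.1440    0.1814    1.0775    0.1735]
  [  0.0893    0.1032    0.1352    0.1014    0.1715    0.1484    1.1813]
Total output x = L · d:
  x_0 = 1.1387·98 + 0.1214·24 + 0.1243·21 + 0.0902·51 + 0.1690·91 + 0.1284·83 + 0.1472·82 = 159.8327
  x_1 = 0.0528·98 + 1.0622·24 + 0.0845·21 + 0.1488·51 + 0.0587·91 + 0.1258·83 + 0.0747·82 = 61.9272
  x_2 = 0.1285·98 + 0.1507·24 + 1.1400·21 + 0.1868·51 + 0.2005·91 + 0.1844·83 + 0.2140·82 = 100.7817
  x_3 = 0.1545·98 + 0.1263·24 + 0.0938·21 + 1.0857·51 + 0.1375·91 + 0.1085·83 + 0.1836·82 = 112.0860
  x_4 = 0.1390·98 + 0.1494·24 + 0.0893·21 + 0.1124·51 + 1.0910·91 + 0.0863·83 + 0.1565·82 = 144.0862
  x_5 = 0.1527·98 + 0.1637·24 + 0.1187·21 + 0.1440·51 + 0.1814·91 + 1.0775·83 + 0.1735·82 = 148.8925
  x_6 = 0.0893·98 + 0.1032·24 + 0.1352·21 + 0.1014·51 + 0.1715·91 + 0.1484·83 + 1.1813·82 = 144.0300
Output multipliers (column sums of L):
  Healthcare: 1.8555
  Manufacturing: 1.8768
  Mining: 1.7859
  Chemicals: 1.8692
  Electronics: 2.0095
  Transport: 1.8594
  Services: 2.1308

Services (2.1308)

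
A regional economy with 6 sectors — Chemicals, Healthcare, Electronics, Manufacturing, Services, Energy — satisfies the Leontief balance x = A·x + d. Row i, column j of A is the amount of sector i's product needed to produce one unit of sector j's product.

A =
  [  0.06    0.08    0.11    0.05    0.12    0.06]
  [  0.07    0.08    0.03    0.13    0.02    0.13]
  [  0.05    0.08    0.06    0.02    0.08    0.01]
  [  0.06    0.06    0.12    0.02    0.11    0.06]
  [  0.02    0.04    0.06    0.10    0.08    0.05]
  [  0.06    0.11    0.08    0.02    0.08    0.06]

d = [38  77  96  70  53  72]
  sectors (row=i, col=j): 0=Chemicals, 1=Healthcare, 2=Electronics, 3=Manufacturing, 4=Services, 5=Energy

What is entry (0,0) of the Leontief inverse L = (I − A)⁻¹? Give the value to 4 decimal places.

Form M = I − A:
  [  0.94   -0.08   -0.11   -0.05   -0.12   -0.06]
  [ -0.07    0.92   -0.03   -0.13   -0.02   -0.13]
  [ -0.05   -0.08    0.94   -0.02   -0.08   -0.01]
  [ -0.06   -0.06   -0.12    0.98   -0.11   -0.06]
  [ -0.02   -0.04   -0.06   -0.10    0.92   -0.05]
  [ -0.06   -0.11   -0.08   -0.02   -0.08    0.94]
Leontief inverse L = M⁻¹:
  [  1.0999    0.1372    0.1664    0.0985    0.1820    0.1069]
  [  0.1142    1.1415    0.0925    0.1714    0.0840    0.1816]
  [  0.0755    0.1154    1.0944    0.0544    0.1177    0.0422]
  [  0.0950    0.1114    0.1693    1.0624    0.1652    0.0999]
  [  0.0494    0.0810    0.1043    0.1321    1.1273    0.0839]
  [  0.0962    0.1614    0.1271    0.0648    0.1309    1.1047]
Total output x = L · d:
  x_0 = 1.0999·38 + 0.1372·77 + 0.1664·96 + 0.0985·70 + 0.1820·53 + 0.1069·72 = 92.5698
  x_1 = 0.1142·38 + 1.1415·77 + 0.0925·96 + 0.1714·70 + 0.0840·53 + 0.1816·72 = 130.6396
  x_2 = 0.0755·38 + 0.1154·77 + 1.0944·96 + 0.0544·70 + 0.1177·53 + 0.0422·72 = 129.8948
  x_3 = 0.0950·38 + 0.1114·77 + 0.1693·96 + 1.0624·70 + 0.1652·53 + 0.0999·72 = 118.7615
  x_4 = 0.0494·38 + 0.0810·77 + 0.1043·96 + 0.1321·70 + 1.1273·53 + 0.0839·72 = 93.1652
  x_5 = 0.0962·38 + 0.1614·77 + 0.1271·96 + 0.0648·70 + 0.1309·53 + 1.1047·72 = 119.3027

L[0,0] = 1.0999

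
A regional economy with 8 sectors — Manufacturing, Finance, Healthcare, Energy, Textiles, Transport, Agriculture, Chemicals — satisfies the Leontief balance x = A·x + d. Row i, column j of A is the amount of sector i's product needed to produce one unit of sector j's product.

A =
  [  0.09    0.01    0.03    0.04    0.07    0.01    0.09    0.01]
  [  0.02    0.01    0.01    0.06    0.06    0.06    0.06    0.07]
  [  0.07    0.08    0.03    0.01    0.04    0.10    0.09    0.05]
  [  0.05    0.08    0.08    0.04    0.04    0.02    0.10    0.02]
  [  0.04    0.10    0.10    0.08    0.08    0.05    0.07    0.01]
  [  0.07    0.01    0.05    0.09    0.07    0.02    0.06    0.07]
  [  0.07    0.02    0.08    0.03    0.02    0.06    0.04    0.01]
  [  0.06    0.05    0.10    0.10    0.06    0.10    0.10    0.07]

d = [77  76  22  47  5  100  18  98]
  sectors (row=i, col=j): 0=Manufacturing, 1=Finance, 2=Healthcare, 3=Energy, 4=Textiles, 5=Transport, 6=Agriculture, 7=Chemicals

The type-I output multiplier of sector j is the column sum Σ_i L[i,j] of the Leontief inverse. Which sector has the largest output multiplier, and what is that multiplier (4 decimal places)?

Form M = I − A:
  [  0.91   -0.01   -0.03   -0.04   -0.07   -0.01   -0.09   -0.01]
  [ -0.02    0.99   -0.01   -0.06   -0.06   -0.06   -0.06   -0.07]
  [ -0.07   -0.08    0.97   -0.01   -0.04   -0.10   -0.09   -0.05]
  [ -0.05   -0.08   -0.08    0.96   -0.04   -0.02   -0.10   -0.02]
  [ -0.04   -0.10   -0.10   -0.08    0.92   -0.05   -0.07   -0.01]
  [ -0.07   -0.01   -0.05   -0.09   -0.07    0.98   -0.06   -0.07]
  [ -0.07   -0.02   -0.08   -0.03   -0.02   -0.06    0.96   -0.01]
  [ -0.06   -0.05   -0.10   -0.10   -0.06   -0.10   -0.10    0.93]
Leontief inverse L = M⁻¹:
  [  1.1280    0.0370    0.0670    0.0689    0.1016    0.0380    0.1340    0.0254]
  [  0.0581    1.0402    0.0536    0.0976    0.0943    0.0927    0.1080    0.0931]
  [  0.1197    0.1099    1.0771    0.0565    0.0848    0.1408    0.1485    0.0818]
  [  0.0937    0.1115    0.1212    1.0755    0.0773    0.0601    0.1533    0.0461]
  [  0.0925    0.1435    0.1521    0.1266    1.1288    0.0983    0.1381    0.0437]
  [  0.1183    0.0493    0.1011    0.1316    0.1119    1.0606    0.1218    0.0956]
  [  0.1070    0.0441    0.1108    0.0579    0.0506    0.0883    1.0833    0.0305]
  [  0.1290    0.1014    0.1687    0.1599    0.1194    0.1589    0.1854    1.1120]
Total output x = L · d:
  x_0 = 1.1280·77 + 0.0370·76 + 0.0670·22 + 0.0689·47 + 0.1016·5 + 0.0380·100 + 0.1340·18 + 0.0254·98 = 103.5912
  x_1 = 0.0581·77 + 1.0402·76 + 0.0536·22 + 0.0976·47 + 0.0943·5 + 0.0927·100 + 0.1080·18 + 0.0931·98 = 110.0959
  x_2 = 0.1197·77 + 0.1099·76 + 1.0771·22 + 0.0565·47 + 0.0848·5 + 0.1408·100 + 0.1485·18 + 0.0818·98 = 69.1180
  x_3 = 0.0937·77 + 0.1115·76 + 0.1212·22 + 1.0755·47 + 0.0773·5 + 0.0601·100 + 0.1533·18 + 0.0461·98 = 82.5775
  x_4 = 0.0925·77 + 0.1435·76 + 0.1521·22 + 0.1266·47 + 1.1288·5 + 0.0983·100 + 0.1381·18 + 0.0437·98 = 49.5682
  x_5 = 0.1183·77 + 0.0493·76 + 0.1011·22 + 0.1316·47 + 0.1119·5 + 1.0606·100 + 0.1218·18 + 0.0956·98 = 139.4358
  x_6 = 0.1070·77 + 0.0441·76 + 0.1108·22 + 0.0579·47 + 0.0506·5 + 0.0883·100 + 1.0833·18 + 0.0305·98 = 48.3275
  x_7 = 0.1290·77 + 0.1014·76 + 0.1687·22 + 0.1599·47 + 0.1194·5 + 0.1589·100 + 0.1854·18 + 1.1120·98 = 157.6777
Output multipliers (column sums of L):
  Manufacturing: 1.8464
  Finance: 1.6370
  Healthcare: 1.8516
  Energy: 1.7744
  Textiles: 1.7688
  Transport: 1.7377
  Agriculture: 2.0723
  Chemicals: 1.5281

Agriculture (2.0723)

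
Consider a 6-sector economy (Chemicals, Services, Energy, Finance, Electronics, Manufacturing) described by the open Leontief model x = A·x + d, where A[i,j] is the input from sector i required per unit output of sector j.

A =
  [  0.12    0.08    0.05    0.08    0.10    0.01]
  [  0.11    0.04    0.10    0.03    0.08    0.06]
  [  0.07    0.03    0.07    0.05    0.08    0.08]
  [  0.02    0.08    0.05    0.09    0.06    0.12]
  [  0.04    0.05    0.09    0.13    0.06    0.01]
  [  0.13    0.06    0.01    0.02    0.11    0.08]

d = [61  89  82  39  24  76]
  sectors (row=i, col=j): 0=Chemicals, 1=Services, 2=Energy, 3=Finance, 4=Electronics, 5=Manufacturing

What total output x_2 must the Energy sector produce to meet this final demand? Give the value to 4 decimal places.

Form M = I − A:
  [  0.88   -0.08   -0.05   -0.08   -0.10   -0.01]
  [ -0.11    0.96   -0.10   -0.03   -0.08   -0.06]
  [ -0.07   -0.03    0.93   -0.05   -0.08   -0.08]
  [ -0.02   -0.08   -0.05    0.91   -0.06   -0.12]
  [ -0.04   -0.05   -0.09   -0.13    0.94   -0.01]
  [ -0.13   -0.06   -0.01   -0.02   -0.11    0.92]
Leontief inverse L = M⁻¹:
  [  1.1774    0.1240    0.0999    0.1368    0.1588    0.0491]
  [  0.1689    1.0802    0.1440    0.0803    0.1386    0.0968]
  [  0.1218    0.0669    1.1082    0.0953    0.1326    0.1159]
  [  0.0780    0.1205    0.0914    1.1353    0.1182    0.1660]
  [  0.0836    0.0869    0.1312    0.1770    1.1088    0.0531]
  [  0.1904    0.1017    0.0532    0.0715    0.1681    1.1114]
Total output x = L · d:
  x_0 = 1.1774·61 + 0.1240·89 + 0.0999·82 + 0.1368·39 + 0.1588·24 + 0.0491·76 = 103.9294
  x_1 = 0.1689·61 + 1.0802·89 + 0.1440·82 + 0.0803·39 + 0.1386·24 + 0.0968·76 = 132.0634
  x_2 = 0.1218·61 + 0.0669·89 + 1.1082·82 + 0.0953·39 + 0.1326·24 + 0.1159·76 = 119.9672
  x_3 = 0.0780·61 + 0.1205·89 + 0.0914·82 + 1.1353·39 + 0.1182·24 + 0.1660·76 = 82.7131
  x_4 = 0.0836·61 + 0.0869·89 + 0.1312·82 + 0.1770·39 + 1.1088·24 + 0.0531·76 = 61.1418
  x_5 = 0.1904·61 + 0.1017·89 + 0.0532·82 + 0.0715·39 + 0.1681·24 + 1.1114·76 = 116.3197

119.9672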